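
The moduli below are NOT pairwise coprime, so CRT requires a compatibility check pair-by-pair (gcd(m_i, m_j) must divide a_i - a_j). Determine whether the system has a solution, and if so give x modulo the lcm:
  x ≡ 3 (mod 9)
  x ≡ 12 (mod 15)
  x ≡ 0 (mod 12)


Moduli 9, 15, 12 are not pairwise coprime, so CRT works modulo lcm(m_i) when all pairwise compatibility conditions hold.
Pairwise compatibility: gcd(m_i, m_j) must divide a_i - a_j for every pair.
Merge one congruence at a time:
  Start: x ≡ 3 (mod 9).
  Combine with x ≡ 12 (mod 15): gcd(9, 15) = 3; 12 - 3 = 9, which IS divisible by 3, so compatible.
    Write x = 3 + 9·t and substitute into x ≡ 12 (mod 15): 9·t ≡ 12 − 3 = 9 (mod 15).
    Divide the congruence (and modulus) by g = 3: 3·t ≡ 3 (mod 5).
    The inverse of 3 mod 5 is 2 (since 3·2 = 6 = 1·5 + 1), so t ≡ 2·3 = 6 ≡ 1 (mod 5).
    Then x = 3 + 9·1 = 12, valid modulo lcm(9, 15) = 45: x ≡ 12 (mod 45).
  Combine with x ≡ 0 (mod 12): gcd(45, 12) = 3; 0 - 12 = -12, which IS divisible by 3, so compatible.
    Write x = 12 + 45·t and substitute into x ≡ 0 (mod 12): 45·t ≡ 0 − 12 = -12 (mod 12).
    Divide the congruence (and modulus) by g = 3: 15·t ≡ -4 (mod 4).
    Reduce coefficients mod 4: 3·t ≡ 0 (mod 4).
    The inverse of 3 mod 4 is 3 (since 3·3 = 9 = 2·4 + 1), so t ≡ 3·0 = 0 ≡ 0 (mod 4).
    Then x = 12 + 45·0 = 12, valid modulo lcm(45, 12) = 180: x ≡ 12 (mod 180).
Verify: 12 mod 9 = 3, 12 mod 15 = 12, 12 mod 12 = 0.

x ≡ 12 (mod 180).


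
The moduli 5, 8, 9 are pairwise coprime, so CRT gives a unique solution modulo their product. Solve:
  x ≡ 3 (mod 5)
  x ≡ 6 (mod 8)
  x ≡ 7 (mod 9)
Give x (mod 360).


Moduli 5, 8, 9 are pairwise coprime; by CRT there is a unique solution modulo M = 5 · 8 · 9 = 360.
Solve pairwise, accumulating the modulus:
  Start with x ≡ 3 (mod 5).
  Combine with x ≡ 6 (mod 8): since gcd(5, 8) = 1, we get a unique residue mod 40.
    Write x = 3 + 5·t and substitute into x ≡ 6 (mod 8): 5·t ≡ 6 − 3 = 3 (mod 8).
    The inverse of 5 mod 8 is 5 (since 5·5 = 25 = 3·8 + 1), so t ≡ 5·3 = 15 ≡ 7 (mod 8).
    Then x = 3 + 5·7 = 38, valid modulo lcm(5, 8) = 40: x ≡ 38 (mod 40).
  Combine with x ≡ 7 (mod 9): since gcd(40, 9) = 1, we get a unique residue mod 360.
    Write x = 38 + 40·t and substitute into x ≡ 7 (mod 9): 40·t ≡ 7 − 38 = -31 (mod 9).
    Reduce coefficients mod 9: 4·t ≡ 5 (mod 9).
    The inverse of 4 mod 9 is 7 (since 4·7 = 28 = 3·9 + 1), so t ≡ 7·5 = 35 ≡ 8 (mod 9).
    Then x = 38 + 40·8 = 358, valid modulo lcm(40, 9) = 360: x ≡ 358 (mod 360).
Verify: 358 mod 5 = 3 ✓, 358 mod 8 = 6 ✓, 358 mod 9 = 7 ✓.

x ≡ 358 (mod 360).


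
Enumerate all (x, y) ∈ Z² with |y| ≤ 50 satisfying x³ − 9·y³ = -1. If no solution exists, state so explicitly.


The equation is x³ - 9y³ = -1. For fixed y, x³ = 9·y³ − 1, so a solution requires the RHS to be a perfect cube.
Strategy: iterate y from -50 to 50, compute RHS = 9·y³ − 1, and check whether it is a (positive or negative) perfect cube.
Check small values of y:
  y = 0: RHS = -1 = (-1)³ ⇒ x = -1 works.
  y = 1: RHS = 8 = (2)³ ⇒ x = 2 works.
  y = -1: RHS = -10 is not a perfect cube.
  y = 2: RHS = 71 is not a perfect cube.
  y = -2: RHS = -73 is not a perfect cube.
  y = 3: RHS = 242 is not a perfect cube.
  y = -3: RHS = -244 is not a perfect cube.
Continuing the search up to |y| = 50 finds no further solutions beyond those listed.
Collected solutions: (-1, 0), (2, 1).

Solutions (with |y| ≤ 50): (-1, 0), (2, 1).


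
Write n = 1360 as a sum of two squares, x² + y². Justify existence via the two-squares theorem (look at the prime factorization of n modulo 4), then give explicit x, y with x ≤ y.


Step 1: Factor n = 1360 = 2^4 · 5 · 17.
Step 2: Check the mod-4 condition on each prime factor: 2 = 2 (special); 5 ≡ 1 (mod 4), exponent 1; 17 ≡ 1 (mod 4), exponent 1.
All primes ≡ 3 (mod 4) appear to even exponent (or don't appear), so by the two-squares theorem n IS expressible as a sum of two squares.
Step 3: Build a representation. Group n = k² · m with k = 4 and m = 5 · 17 = 85 (a product of primes ≡ 1 (mod 4)); a representation of m scales to one of n via (k·x)² + (k·y)² = k²(x² + y²). Each prime p ≡ 1 (mod 4) is itself a sum of two squares; find a² by testing p − a² for a perfect square:
  5: 5 − 1² = 4 = 2² ⇒ 5 = 1² + 2².
  17: 17 − 1² = 16 = 4² ⇒ 17 = 1² + 4².
  Combine using the Brahmagupta–Fibonacci identity (a² + b²)(c² + d²) = (ac − bd)² + (ad + bc)² = (ac + bd)² + (ad − bc)²:
  5 · 17 = 85: from (1² + 2²)(1² + 4²), take (1·1 − 2·4, 1·4 + 2·1) = (1 − 8, 4 + 2) = (-7, 6); dropping signs (only squares matter) gives (7, 6); check 7² + 6² = 49 + 36 = 85 ✓.
  Scale by k = 4: (4·7, 4·6) = (28, 24).
Step 4: Order so x ≤ y and verify: 24² + 28² = 576 + 784 = 1360 = n. ✓

n = 1360 = 24² + 28² (one valid representation with x ≤ y).


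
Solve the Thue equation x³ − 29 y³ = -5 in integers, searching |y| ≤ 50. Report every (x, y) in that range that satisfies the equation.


The equation is x³ - 29y³ = -5. For fixed y, x³ = 29·y³ − 5, so a solution requires the RHS to be a perfect cube.
Strategy: iterate y from -50 to 50, compute RHS = 29·y³ − 5, and check whether it is a (positive or negative) perfect cube.
Check small values of y:
  y = 0: RHS = -5 is not a perfect cube.
  y = 1: RHS = 24 is not a perfect cube.
  y = -1: RHS = -34 is not a perfect cube.
  y = 2: RHS = 227 is not a perfect cube.
  y = -2: RHS = -237 is not a perfect cube.
  y = 3: RHS = 778 is not a perfect cube.
  y = -3: RHS = -788 is not a perfect cube.
Continuing the search up to |y| = 50 finds no solutions either.
No (x, y) in the scanned range satisfies the equation.

No integer solutions with |y| ≤ 50.


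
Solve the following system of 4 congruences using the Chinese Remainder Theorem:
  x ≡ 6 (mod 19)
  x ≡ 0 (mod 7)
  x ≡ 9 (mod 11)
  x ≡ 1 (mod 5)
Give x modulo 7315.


Product of moduli M = 19 · 7 · 11 · 5 = 7315.
Merge one congruence at a time:
  Start: x ≡ 6 (mod 19).
  Combine with x ≡ 0 (mod 7); new modulus lcm = 133.
    Write x = 6 + 19·t and substitute into x ≡ 0 (mod 7): 19·t ≡ 0 − 6 = -6 (mod 7).
    Reduce coefficients mod 7: 5·t ≡ 1 (mod 7).
    The inverse of 5 mod 7 is 3 (since 5·3 = 15 = 2·7 + 1), so t ≡ 3·1 = 3 ≡ 3 (mod 7).
    Then x = 6 + 19·3 = 63, valid modulo lcm(19, 7) = 133: x ≡ 63 (mod 133).
  Combine with x ≡ 9 (mod 11); new modulus lcm = 1463.
    Write x = 63 + 133·t and substitute into x ≡ 9 (mod 11): 133·t ≡ 9 − 63 = -54 (mod 11).
    Reduce coefficients mod 11: 1·t ≡ 1 (mod 11).
    So t ≡ 1 (mod 11).
    Then x = 63 + 133·1 = 196, valid modulo lcm(133, 11) = 1463: x ≡ 196 (mod 1463).
  Combine with x ≡ 1 (mod 5); new modulus lcm = 7315.
    Write x = 196 + 1463·t and substitute into x ≡ 1 (mod 5): 1463·t ≡ 1 − 196 = -195 (mod 5).
    Reduce coefficients mod 5: 3·t ≡ 0 (mod 5).
    The inverse of 3 mod 5 is 2 (since 3·2 = 6 = 1·5 + 1), so t ≡ 2·0 = 0 ≡ 0 (mod 5).
    Then x = 196 + 1463·0 = 196, valid modulo lcm(1463, 5) = 7315: x ≡ 196 (mod 7315).
Verify against each original: 196 mod 19 = 6, 196 mod 7 = 0, 196 mod 11 = 9, 196 mod 5 = 1.

x ≡ 196 (mod 7315).


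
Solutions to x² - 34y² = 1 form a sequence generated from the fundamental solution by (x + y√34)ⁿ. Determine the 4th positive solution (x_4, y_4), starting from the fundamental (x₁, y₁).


Step 1: Find the fundamental solution (x₁, y₁) of x² - 34y² = 1.
  Expand √34 as a continued fraction. a₀ = ⌊√34⌋ = 5; iterate m_{k+1} = d_k·a_k − m_k, d_{k+1} = (34 − m_{k+1}²)/d_k, a_{k+1} = ⌊(a₀ + m_{k+1})/d_{k+1}⌋ (starting m₀ = 0, d₀ = 1), with convergents p_k = a_k·p_{k-1} + p_{k-2}, q_k = a_k·q_{k-1} + q_{k-2} (p₋₁ = 1, q₋₁ = 0):
  k = 0: a₀ = 5; p₀/q₀ = 5/1; p₀² − 34·q₀² = 25 − 34 = -9.
  k = 1: m = 5, d = 9, a = ⌊(5 + 5)/9⌋ = 1; p/q = (1·5 + 1)/(1·1 + 0) = 6/1; p² − 34·q² = 36 − 34 = 2.
  k = 2: m = 4, d = 2, a = ⌊(5 + 4)/2⌋ = 4; p/q = (4·6 + 5)/(4·1 + 1) = 29/5; p² − 34·q² = 841 − 850 = -9.
  k = 3: m = 4, d = 9, a = ⌊(5 + 4)/9⌋ = 1; p/q = (1·29 + 6)/(1·5 + 1) = 35/6; p² − 34·q² = 1225 − 1224 = 1.
  The first convergent with p² − 34·q² = 1 gives the fundamental solution (x₁, y₁) = (35, 6).
Step 2: Apply the recurrence (x_{n+1}, y_{n+1}) = (x₁x_n + 34y₁y_n, x₁y_n + y₁x_n) repeatedly.
  From (x_1, y_1) = (35, 6): x_2 = 35·35 + 34·6·6 = 2449; y_2 = 35·6 + 6·35 = 420.
  From (x_2, y_2) = (2449, 420): x_3 = 35·2449 + 34·6·420 = 171395; y_3 = 35·420 + 6·2449 = 29394.
  From (x_3, y_3) = (171395, 29394): x_4 = 35·171395 + 34·6·29394 = 11995201; y_4 = 35·29394 + 6·171395 = 2057160.
Step 3: Verify x_4² - 34·y_4² = 143884847030401 - 143884847030400 = 1 (should be 1). ✓

(x_1, y_1) = (35, 6); (x_4, y_4) = (11995201, 2057160).


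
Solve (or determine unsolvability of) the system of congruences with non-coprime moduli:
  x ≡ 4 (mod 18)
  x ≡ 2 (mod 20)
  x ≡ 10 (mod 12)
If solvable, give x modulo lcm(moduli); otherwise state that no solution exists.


Moduli 18, 20, 12 are not pairwise coprime, so CRT works modulo lcm(m_i) when all pairwise compatibility conditions hold.
Pairwise compatibility: gcd(m_i, m_j) must divide a_i - a_j for every pair.
Merge one congruence at a time:
  Start: x ≡ 4 (mod 18).
  Combine with x ≡ 2 (mod 20): gcd(18, 20) = 2; 2 - 4 = -2, which IS divisible by 2, so compatible.
    Write x = 4 + 18·t and substitute into x ≡ 2 (mod 20): 18·t ≡ 2 − 4 = -2 (mod 20).
    Divide the congruence (and modulus) by g = 2: 9·t ≡ -1 (mod 10).
    Reduce coefficients mod 10: 9·t ≡ 9 (mod 10).
    The inverse of 9 mod 10 is 9 (since 9·9 = 81 = 8·10 + 1), so t ≡ 9·9 = 81 ≡ 1 (mod 10).
    Then x = 4 + 18·1 = 22, valid modulo lcm(18, 20) = 180: x ≡ 22 (mod 180).
  Combine with x ≡ 10 (mod 12): gcd(180, 12) = 12; 10 - 22 = -12, which IS divisible by 12, so compatible.
    Write x = 22 + 180·t and substitute into x ≡ 10 (mod 12): 180·t ≡ 10 − 22 = -12 (mod 12).
    Divide the congruence (and modulus) by g = 12: 15·t ≡ -1 (mod 1).
    Modulo 1 every t works; take t = 0.
    Then x = 22 + 180·0 = 22, valid modulo lcm(180, 12) = 180: x ≡ 22 (mod 180).
Verify: 22 mod 18 = 4, 22 mod 20 = 2, 22 mod 12 = 10.

x ≡ 22 (mod 180).


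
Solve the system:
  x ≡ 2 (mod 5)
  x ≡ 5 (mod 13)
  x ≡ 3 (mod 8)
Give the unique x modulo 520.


Moduli 5, 13, 8 are pairwise coprime; by CRT there is a unique solution modulo M = 5 · 13 · 8 = 520.
Solve pairwise, accumulating the modulus:
  Start with x ≡ 2 (mod 5).
  Combine with x ≡ 5 (mod 13): since gcd(5, 13) = 1, we get a unique residue mod 65.
    Write x = 2 + 5·t and substitute into x ≡ 5 (mod 13): 5·t ≡ 5 − 2 = 3 (mod 13).
    The inverse of 5 mod 13 is 8 (since 5·8 = 40 = 3·13 + 1), so t ≡ 8·3 = 24 ≡ 11 (mod 13).
    Then x = 2 + 5·11 = 57, valid modulo lcm(5, 13) = 65: x ≡ 57 (mod 65).
  Combine with x ≡ 3 (mod 8): since gcd(65, 8) = 1, we get a unique residue mod 520.
    Write x = 57 + 65·t and substitute into x ≡ 3 (mod 8): 65·t ≡ 3 − 57 = -54 (mod 8).
    Reduce coefficients mod 8: 1·t ≡ 2 (mod 8).
    So t ≡ 2 (mod 8).
    Then x = 57 + 65·2 = 187, valid modulo lcm(65, 8) = 520: x ≡ 187 (mod 520).
Verify: 187 mod 5 = 2 ✓, 187 mod 13 = 5 ✓, 187 mod 8 = 3 ✓.

x ≡ 187 (mod 520).


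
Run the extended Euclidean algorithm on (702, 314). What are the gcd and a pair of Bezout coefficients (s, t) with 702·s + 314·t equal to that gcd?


Euclidean algorithm on (702, 314) — divide until remainder is 0:
  702 = 2 · 314 + 74
  314 = 4 · 74 + 18
  74 = 4 · 18 + 2
  18 = 9 · 2 + 0
gcd(702, 314) = 2.
Track Bezout coefficients alongside the remainders: start with r₀ = 702 = a·1 + b·0 (s = 1, t = 0) and r₁ = 314 = a·0 + b·1 (s = 0, t = 1); each new remainder r_{k+1} = r_{k-1} − q_k·r_k inherits s_{k+1} = s_{k-1} − q_k·s_k, t_{k+1} = t_{k-1} − q_k·t_k, so r_k = a·s_k + b·t_k at every step:
  q = 2: r = 74, s = 1 − 2·0 = 1, t = 0 − 2·1 = -2  (check: 702·1 + 314·(-2) = 74)
  q = 4: r = 18, s = 0 − 4·1 = -4, t = 1 − 4·(-2) = 9  (check: 702·(-4) + 314·9 = 18)
  q = 4: r = 2, s = 1 − 4·(-4) = 17, t = -2 − 4·9 = -38  (check: 702·17 + 314·(-38) = 2)
The row with r = 2 (the gcd) gives the Bezout coefficients s = 17, t = -38.
Result: 702 · (17) + 314 · (-38) = 2.

gcd(702, 314) = 2; s = 17, t = -38 (check: 702·17 + 314·(-38) = 2).


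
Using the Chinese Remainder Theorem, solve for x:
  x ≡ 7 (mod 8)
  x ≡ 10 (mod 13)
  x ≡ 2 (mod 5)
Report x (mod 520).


Moduli 8, 13, 5 are pairwise coprime; by CRT there is a unique solution modulo M = 8 · 13 · 5 = 520.
Solve pairwise, accumulating the modulus:
  Start with x ≡ 7 (mod 8).
  Combine with x ≡ 10 (mod 13): since gcd(8, 13) = 1, we get a unique residue mod 104.
    Write x = 7 + 8·t and substitute into x ≡ 10 (mod 13): 8·t ≡ 10 − 7 = 3 (mod 13).
    The inverse of 8 mod 13 is 5 (since 8·5 = 40 = 3·13 + 1), so t ≡ 5·3 = 15 ≡ 2 (mod 13).
    Then x = 7 + 8·2 = 23, valid modulo lcm(8, 13) = 104: x ≡ 23 (mod 104).
  Combine with x ≡ 2 (mod 5): since gcd(104, 5) = 1, we get a unique residue mod 520.
    Write x = 23 + 104·t and substitute into x ≡ 2 (mod 5): 104·t ≡ 2 − 23 = -21 (mod 5).
    Reduce coefficients mod 5: 4·t ≡ 4 (mod 5).
    The inverse of 4 mod 5 is 4 (since 4·4 = 16 = 3·5 + 1), so t ≡ 4·4 = 16 ≡ 1 (mod 5).
    Then x = 23 + 104·1 = 127, valid modulo lcm(104, 5) = 520: x ≡ 127 (mod 520).
Verify: 127 mod 8 = 7 ✓, 127 mod 13 = 10 ✓, 127 mod 5 = 2 ✓.

x ≡ 127 (mod 520).


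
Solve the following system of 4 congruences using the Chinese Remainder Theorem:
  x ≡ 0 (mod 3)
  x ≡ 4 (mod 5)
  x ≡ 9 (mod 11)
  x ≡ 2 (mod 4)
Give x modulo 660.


Product of moduli M = 3 · 5 · 11 · 4 = 660.
Merge one congruence at a time:
  Start: x ≡ 0 (mod 3).
  Combine with x ≡ 4 (mod 5); new modulus lcm = 15.
    Write x = 0 + 3·t and substitute into x ≡ 4 (mod 5): 3·t ≡ 4 − 0 = 4 (mod 5).
    The inverse of 3 mod 5 is 2 (since 3·2 = 6 = 1·5 + 1), so t ≡ 2·4 = 8 ≡ 3 (mod 5).
    Then x = 0 + 3·3 = 9, valid modulo lcm(3, 5) = 15: x ≡ 9 (mod 15).
  Combine with x ≡ 9 (mod 11); new modulus lcm = 165.
    Write x = 9 + 15·t and substitute into x ≡ 9 (mod 11): 15·t ≡ 9 − 9 = 0 (mod 11).
    Reduce coefficients mod 11: 4·t ≡ 0 (mod 11).
    The inverse of 4 mod 11 is 3 (since 4·3 = 12 = 1·11 + 1), so t ≡ 3·0 = 0 ≡ 0 (mod 11).
    Then x = 9 + 15·0 = 9, valid modulo lcm(15, 11) = 165: x ≡ 9 (mod 165).
  Combine with x ≡ 2 (mod 4); new modulus lcm = 660.
    Write x = 9 + 165·t and substitute into x ≡ 2 (mod 4): 165·t ≡ 2 − 9 = -7 (mod 4).
    Reduce coefficients mod 4: 1·t ≡ 1 (mod 4).
    So t ≡ 1 (mod 4).
    Then x = 9 + 165·1 = 174, valid modulo lcm(165, 4) = 660: x ≡ 174 (mod 660).
Verify against each original: 174 mod 3 = 0, 174 mod 5 = 4, 174 mod 11 = 9, 174 mod 4 = 2.

x ≡ 174 (mod 660).


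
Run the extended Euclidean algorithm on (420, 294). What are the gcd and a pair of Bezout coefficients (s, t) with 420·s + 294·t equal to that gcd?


Euclidean algorithm on (420, 294) — divide until remainder is 0:
  420 = 1 · 294 + 126
  294 = 2 · 126 + 42
  126 = 3 · 42 + 0
gcd(420, 294) = 42.
Track Bezout coefficients alongside the remainders: start with r₀ = 420 = a·1 + b·0 (s = 1, t = 0) and r₁ = 294 = a·0 + b·1 (s = 0, t = 1); each new remainder r_{k+1} = r_{k-1} − q_k·r_k inherits s_{k+1} = s_{k-1} − q_k·s_k, t_{k+1} = t_{k-1} − q_k·t_k, so r_k = a·s_k + b·t_k at every step:
  q = 1: r = 126, s = 1 − 1·0 = 1, t = 0 − 1·1 = -1  (check: 420·1 + 294·(-1) = 126)
  q = 2: r = 42, s = 0 − 2·1 = -2, t = 1 − 2·(-1) = 3  (check: 420·(-2) + 294·3 = 42)
The row with r = 42 (the gcd) gives the Bezout coefficients s = -2, t = 3.
Result: 420 · (-2) + 294 · (3) = 42.

gcd(420, 294) = 42; s = -2, t = 3 (check: 420·(-2) + 294·3 = 42).


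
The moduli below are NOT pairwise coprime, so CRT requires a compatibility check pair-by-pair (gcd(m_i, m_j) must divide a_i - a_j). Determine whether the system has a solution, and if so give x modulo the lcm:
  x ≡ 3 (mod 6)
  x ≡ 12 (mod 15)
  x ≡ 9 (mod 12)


Moduli 6, 15, 12 are not pairwise coprime, so CRT works modulo lcm(m_i) when all pairwise compatibility conditions hold.
Pairwise compatibility: gcd(m_i, m_j) must divide a_i - a_j for every pair.
Merge one congruence at a time:
  Start: x ≡ 3 (mod 6).
  Combine with x ≡ 12 (mod 15): gcd(6, 15) = 3; 12 - 3 = 9, which IS divisible by 3, so compatible.
    Write x = 3 + 6·t and substitute into x ≡ 12 (mod 15): 6·t ≡ 12 − 3 = 9 (mod 15).
    Divide the congruence (and modulus) by g = 3: 2·t ≡ 3 (mod 5).
    The inverse of 2 mod 5 is 3 (since 2·3 = 6 = 1·5 + 1), so t ≡ 3·3 = 9 ≡ 4 (mod 5).
    Then x = 3 + 6·4 = 27, valid modulo lcm(6, 15) = 30: x ≡ 27 (mod 30).
  Combine with x ≡ 9 (mod 12): gcd(30, 12) = 6; 9 - 27 = -18, which IS divisible by 6, so compatible.
    Write x = 27 + 30·t and substitute into x ≡ 9 (mod 12): 30·t ≡ 9 − 27 = -18 (mod 12).
    Divide the congruence (and modulus) by g = 6: 5·t ≡ -3 (mod 2).
    Reduce coefficients mod 2: 1·t ≡ 1 (mod 2).
    So t ≡ 1 (mod 2).
    Then x = 27 + 30·1 = 57, valid modulo lcm(30, 12) = 60: x ≡ 57 (mod 60).
Verify: 57 mod 6 = 3, 57 mod 15 = 12, 57 mod 12 = 9.

x ≡ 57 (mod 60).


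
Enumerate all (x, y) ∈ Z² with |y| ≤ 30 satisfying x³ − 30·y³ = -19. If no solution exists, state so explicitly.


The equation is x³ - 30y³ = -19. For fixed y, x³ = 30·y³ − 19, so a solution requires the RHS to be a perfect cube.
Strategy: iterate y from -30 to 30, compute RHS = 30·y³ − 19, and check whether it is a (positive or negative) perfect cube.
Check small values of y:
  y = 0: RHS = -19 is not a perfect cube.
  y = 1: RHS = 11 is not a perfect cube.
  y = -1: RHS = -49 is not a perfect cube.
  y = 2: RHS = 221 is not a perfect cube.
  y = -2: RHS = -259 is not a perfect cube.
  y = 3: RHS = 791 is not a perfect cube.
  y = -3: RHS = -829 is not a perfect cube.
Continuing the search up to |y| = 30 finds no solutions either.
No (x, y) in the scanned range satisfies the equation.

No integer solutions with |y| ≤ 30.


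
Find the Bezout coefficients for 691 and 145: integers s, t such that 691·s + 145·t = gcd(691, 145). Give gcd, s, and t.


Euclidean algorithm on (691, 145) — divide until remainder is 0:
  691 = 4 · 145 + 111
  145 = 1 · 111 + 34
  111 = 3 · 34 + 9
  34 = 3 · 9 + 7
  9 = 1 · 7 + 2
  7 = 3 · 2 + 1
  2 = 2 · 1 + 0
gcd(691, 145) = 1.
Track Bezout coefficients alongside the remainders: start with r₀ = 691 = a·1 + b·0 (s = 1, t = 0) and r₁ = 145 = a·0 + b·1 (s = 0, t = 1); each new remainder r_{k+1} = r_{k-1} − q_k·r_k inherits s_{k+1} = s_{k-1} − q_k·s_k, t_{k+1} = t_{k-1} − q_k·t_k, so r_k = a·s_k + b·t_k at every step:
  q = 4: r = 111, s = 1 − 4·0 = 1, t = 0 − 4·1 = -4  (check: 691·1 + 145·(-4) = 111)
  q = 1: r = 34, s = 0 − 1·1 = -1, t = 1 − 1·(-4) = 5  (check: 691·(-1) + 145·5 = 34)
  q = 3: r = 9, s = 1 − 3·(-1) = 4, t = -4 − 3·5 = -19  (check: 691·4 + 145·(-19) = 9)
  q = 3: r = 7, s = -1 − 3·4 = -13, t = 5 − 3·(-19) = 62  (check: 691·(-13) + 145·62 = 7)
  q = 1: r = 2, s = 4 − 1·(-13) = 17, t = -19 − 1·62 = -81  (check: 691·17 + 145·(-81) = 2)
  q = 3: r = 1, s = -13 − 3·17 = -64, t = 62 − 3·(-81) = 305  (check: 691·(-64) + 145·305 = 1)
The row with r = 1 (the gcd) gives the Bezout coefficients s = -64, t = 305.
Result: 691 · (-64) + 145 · (305) = 1.

gcd(691, 145) = 1; s = -64, t = 305 (check: 691·(-64) + 145·305 = 1).


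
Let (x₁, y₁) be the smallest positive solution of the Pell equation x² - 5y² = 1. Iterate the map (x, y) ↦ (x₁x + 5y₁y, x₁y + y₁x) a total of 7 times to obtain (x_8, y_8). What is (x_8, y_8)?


Step 1: Find the fundamental solution (x₁, y₁) of x² - 5y² = 1.
  Expand √5 as a continued fraction. a₀ = ⌊√5⌋ = 2; iterate m_{k+1} = d_k·a_k − m_k, d_{k+1} = (5 − m_{k+1}²)/d_k, a_{k+1} = ⌊(a₀ + m_{k+1})/d_{k+1}⌋ (starting m₀ = 0, d₀ = 1), with convergents p_k = a_k·p_{k-1} + p_{k-2}, q_k = a_k·q_{k-1} + q_{k-2} (p₋₁ = 1, q₋₁ = 0):
  k = 0: a₀ = 2; p₀/q₀ = 2/1; p₀² − 5·q₀² = 4 − 5 = -1.
  k = 1: m = 2, d = 1, a = ⌊(2 + 2)/1⌋ = 4; p/q = (4·2 + 1)/(4·1 + 0) = 9/4; p² − 5·q² = 81 − 80 = 1.
  The first convergent with p² − 5·q² = 1 gives the fundamental solution (x₁, y₁) = (9, 4).
Step 2: Apply the recurrence (x_{n+1}, y_{n+1}) = (x₁x_n + 5y₁y_n, x₁y_n + y₁x_n) repeatedly.
  From (x_1, y_1) = (9, 4): x_2 = 9·9 + 5·4·4 = 161; y_2 = 9·4 + 4·9 = 72.
  From (x_2, y_2) = (161, 72): x_3 = 9·161 + 5·4·72 = 2889; y_3 = 9·72 + 4·161 = 1292.
  From (x_3, y_3) = (2889, 1292): x_4 = 9·2889 + 5·4·1292 = 51841; y_4 = 9·1292 + 4·2889 = 23184.
  From (x_4, y_4) = (51841, 23184): x_5 = 9·51841 + 5·4·23184 = 930249; y_5 = 9·23184 + 4·51841 = 416020.
  From (x_5, y_5) = (930249, 416020): x_6 = 9·930249 + 5·4·416020 = 16692641; y_6 = 9·416020 + 4·930249 = 7465176.
  From (x_6, y_6) = (16692641, 7465176): x_7 = 9·16692641 + 5·4·7465176 = 299537289; y_7 = 9·7465176 + 4·16692641 = 133957148.
  From (x_7, y_7) = (299537289, 133957148): x_8 = 9·299537289 + 5·4·133957148 = 5374978561; y_8 = 9·133957148 + 4·299537289 = 2403763488.
Step 3: Verify x_8² - 5·y_8² = 28890394531209630721 - 28890394531209630720 = 1 (should be 1). ✓

(x_1, y_1) = (9, 4); (x_8, y_8) = (5374978561, 2403763488).


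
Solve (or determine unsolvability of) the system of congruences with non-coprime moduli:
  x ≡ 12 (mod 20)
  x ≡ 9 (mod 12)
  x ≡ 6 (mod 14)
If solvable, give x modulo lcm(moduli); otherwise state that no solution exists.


Moduli 20, 12, 14 are not pairwise coprime, so CRT works modulo lcm(m_i) when all pairwise compatibility conditions hold.
Pairwise compatibility: gcd(m_i, m_j) must divide a_i - a_j for every pair.
Merge one congruence at a time:
  Start: x ≡ 12 (mod 20).
  Combine with x ≡ 9 (mod 12): gcd(20, 12) = 4, and 9 - 12 = -3 is NOT divisible by 4.
    ⇒ system is inconsistent (no integer solution).

No solution (the system is inconsistent).


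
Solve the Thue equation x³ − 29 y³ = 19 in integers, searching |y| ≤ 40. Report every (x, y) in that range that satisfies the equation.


The equation is x³ - 29y³ = 19. For fixed y, x³ = 29·y³ + 19, so a solution requires the RHS to be a perfect cube.
Strategy: iterate y from -40 to 40, compute RHS = 29·y³ + 19, and check whether it is a (positive or negative) perfect cube.
Check small values of y:
  y = 0: RHS = 19 is not a perfect cube.
  y = 1: RHS = 48 is not a perfect cube.
  y = -1: RHS = -10 is not a perfect cube.
  y = 2: RHS = 251 is not a perfect cube.
  y = -2: RHS = -213 is not a perfect cube.
  y = 3: RHS = 802 is not a perfect cube.
  y = -3: RHS = -764 is not a perfect cube.
Continuing the search up to |y| = 40 finds no solutions either.
No (x, y) in the scanned range satisfies the equation.

No integer solutions with |y| ≤ 40.


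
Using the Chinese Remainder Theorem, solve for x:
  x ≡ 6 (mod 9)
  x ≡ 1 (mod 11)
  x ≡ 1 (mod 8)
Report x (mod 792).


Moduli 9, 11, 8 are pairwise coprime; by CRT there is a unique solution modulo M = 9 · 11 · 8 = 792.
Solve pairwise, accumulating the modulus:
  Start with x ≡ 6 (mod 9).
  Combine with x ≡ 1 (mod 11): since gcd(9, 11) = 1, we get a unique residue mod 99.
    Write x = 6 + 9·t and substitute into x ≡ 1 (mod 11): 9·t ≡ 1 − 6 = -5 (mod 11).
    Reduce coefficients mod 11: 9·t ≡ 6 (mod 11).
    The inverse of 9 mod 11 is 5 (since 9·5 = 45 = 4·11 + 1), so t ≡ 5·6 = 30 ≡ 8 (mod 11).
    Then x = 6 + 9·8 = 78, valid modulo lcm(9, 11) = 99: x ≡ 78 (mod 99).
  Combine with x ≡ 1 (mod 8): since gcd(99, 8) = 1, we get a unique residue mod 792.
    Write x = 78 + 99·t and substitute into x ≡ 1 (mod 8): 99·t ≡ 1 − 78 = -77 (mod 8).
    Reduce coefficients mod 8: 3·t ≡ 3 (mod 8).
    The inverse of 3 mod 8 is 3 (since 3·3 = 9 = 1·8 + 1), so t ≡ 3·3 = 9 ≡ 1 (mod 8).
    Then x = 78 + 99·1 = 177, valid modulo lcm(99, 8) = 792: x ≡ 177 (mod 792).
Verify: 177 mod 9 = 6 ✓, 177 mod 11 = 1 ✓, 177 mod 8 = 1 ✓.

x ≡ 177 (mod 792).


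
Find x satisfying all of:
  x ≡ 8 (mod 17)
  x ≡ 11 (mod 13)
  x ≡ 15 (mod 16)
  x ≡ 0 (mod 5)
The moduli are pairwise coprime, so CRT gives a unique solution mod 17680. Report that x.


Product of moduli M = 17 · 13 · 16 · 5 = 17680.
Merge one congruence at a time:
  Start: x ≡ 8 (mod 17).
  Combine with x ≡ 11 (mod 13); new modulus lcm = 221.
    Write x = 8 + 17·t and substitute into x ≡ 11 (mod 13): 17·t ≡ 11 − 8 = 3 (mod 13).
    Reduce coefficients mod 13: 4·t ≡ 3 (mod 13).
    The inverse of 4 mod 13 is 10 (since 4·10 = 40 = 3·13 + 1), so t ≡ 10·3 = 30 ≡ 4 (mod 13).
    Then x = 8 + 17·4 = 76, valid modulo lcm(17, 13) = 221: x ≡ 76 (mod 221).
  Combine with x ≡ 15 (mod 16); new modulus lcm = 3536.
    Write x = 76 + 221·t and substitute into x ≡ 15 (mod 16): 221·t ≡ 15 − 76 = -61 (mod 16).
    Reduce coefficients mod 16: 13·t ≡ 3 (mod 16).
    The inverse of 13 mod 16 is 5 (since 13·5 = 65 = 4·16 + 1), so t ≡ 5·3 = 15 ≡ 15 (mod 16).
    Then x = 76 + 221·15 = 3391, valid modulo lcm(221, 16) = 3536: x ≡ 3391 (mod 3536).
  Combine with x ≡ 0 (mod 5); new modulus lcm = 17680.
    Write x = 3391 + 3536·t and substitute into x ≡ 0 (mod 5): 3536·t ≡ 0 − 3391 = -3391 (mod 5).
    Reduce coefficients mod 5: 1·t ≡ 4 (mod 5).
    So t ≡ 4 (mod 5).
    Then x = 3391 + 3536·4 = 17535, valid modulo lcm(3536, 5) = 17680: x ≡ 17535 (mod 17680).
Verify against each original: 17535 mod 17 = 8, 17535 mod 13 = 11, 17535 mod 16 = 15, 17535 mod 5 = 0.

x ≡ 17535 (mod 17680).


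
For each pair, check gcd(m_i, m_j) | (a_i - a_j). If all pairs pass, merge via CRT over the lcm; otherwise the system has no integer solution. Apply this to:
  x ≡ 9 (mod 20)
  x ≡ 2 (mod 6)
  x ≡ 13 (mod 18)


Moduli 20, 6, 18 are not pairwise coprime, so CRT works modulo lcm(m_i) when all pairwise compatibility conditions hold.
Pairwise compatibility: gcd(m_i, m_j) must divide a_i - a_j for every pair.
Merge one congruence at a time:
  Start: x ≡ 9 (mod 20).
  Combine with x ≡ 2 (mod 6): gcd(20, 6) = 2, and 2 - 9 = -7 is NOT divisible by 2.
    ⇒ system is inconsistent (no integer solution).

No solution (the system is inconsistent).


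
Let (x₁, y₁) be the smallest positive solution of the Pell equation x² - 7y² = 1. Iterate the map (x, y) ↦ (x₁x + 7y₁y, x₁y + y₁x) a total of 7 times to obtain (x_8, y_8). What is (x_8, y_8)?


Step 1: Find the fundamental solution (x₁, y₁) of x² - 7y² = 1.
  Expand √7 as a continued fraction. a₀ = ⌊√7⌋ = 2; iterate m_{k+1} = d_k·a_k − m_k, d_{k+1} = (7 − m_{k+1}²)/d_k, a_{k+1} = ⌊(a₀ + m_{k+1})/d_{k+1}⌋ (starting m₀ = 0, d₀ = 1), with convergents p_k = a_k·p_{k-1} + p_{k-2}, q_k = a_k·q_{k-1} + q_{k-2} (p₋₁ = 1, q₋₁ = 0):
  k = 0: a₀ = 2; p₀/q₀ = 2/1; p₀² − 7·q₀² = 4 − 7 = -3.
  k = 1: m = 2, d = 3, a = ⌊(2 + 2)/3⌋ = 1; p/q = (1·2 + 1)/(1·1 + 0) = 3/1; p² − 7·q² = 9 − 7 = 2.
  k = 2: m = 1, d = 2, a = ⌊(2 + 1)/2⌋ = 1; p/q = (1·3 + 2)/(1·1 + 1) = 5/2; p² − 7·q² = 25 − 28 = -3.
  k = 3: m = 1, d = 3, a = ⌊(2 + 1)/3⌋ = 1; p/q = (1·5 + 3)/(1·2 + 1) = 8/3; p² − 7·q² = 64 − 63 = 1.
  The first convergent with p² − 7·q² = 1 gives the fundamental solution (x₁, y₁) = (8, 3).
Step 2: Apply the recurrence (x_{n+1}, y_{n+1}) = (x₁x_n + 7y₁y_n, x₁y_n + y₁x_n) repeatedly.
  From (x_1, y_1) = (8, 3): x_2 = 8·8 + 7·3·3 = 127; y_2 = 8·3 + 3·8 = 48.
  From (x_2, y_2) = (127, 48): x_3 = 8·127 + 7·3·48 = 2024; y_3 = 8·48 + 3·127 = 765.
  From (x_3, y_3) = (2024, 765): x_4 = 8·2024 + 7·3·765 = 32257; y_4 = 8·765 + 3·2024 = 12192.
  From (x_4, y_4) = (32257, 12192): x_5 = 8·32257 + 7·3·12192 = 514088; y_5 = 8·12192 + 3·32257 = 194307.
  From (x_5, y_5) = (514088, 194307): x_6 = 8·514088 + 7·3·194307 = 8193151; y_6 = 8·194307 + 3·514088 = 3096720.
  From (x_6, y_6) = (8193151, 3096720): x_7 = 8·8193151 + 7·3·3096720 = 130576328; y_7 = 8·3096720 + 3·8193151 = 49353213.
  From (x_7, y_7) = (130576328, 49353213): x_8 = 8·130576328 + 7·3·49353213 = 2081028097; y_8 = 8·49353213 + 3·130576328 = 786554688.
Step 3: Verify x_8² - 7·y_8² = 4330677940503441409 - 4330677940503441408 = 1 (should be 1). ✓

(x_1, y_1) = (8, 3); (x_8, y_8) = (2081028097, 786554688).


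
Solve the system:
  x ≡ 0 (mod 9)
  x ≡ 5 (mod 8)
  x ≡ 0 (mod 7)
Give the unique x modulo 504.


Moduli 9, 8, 7 are pairwise coprime; by CRT there is a unique solution modulo M = 9 · 8 · 7 = 504.
Solve pairwise, accumulating the modulus:
  Start with x ≡ 0 (mod 9).
  Combine with x ≡ 5 (mod 8): since gcd(9, 8) = 1, we get a unique residue mod 72.
    Write x = 0 + 9·t and substitute into x ≡ 5 (mod 8): 9·t ≡ 5 − 0 = 5 (mod 8).
    Reduce coefficients mod 8: 1·t ≡ 5 (mod 8).
    So t ≡ 5 (mod 8).
    Then x = 0 + 9·5 = 45, valid modulo lcm(9, 8) = 72: x ≡ 45 (mod 72).
  Combine with x ≡ 0 (mod 7): since gcd(72, 7) = 1, we get a unique residue mod 504.
    Write x = 45 + 72·t and substitute into x ≡ 0 (mod 7): 72·t ≡ 0 − 45 = -45 (mod 7).
    Reduce coefficients mod 7: 2·t ≡ 4 (mod 7).
    The inverse of 2 mod 7 is 4 (since 2·4 = 8 = 1·7 + 1), so t ≡ 4·4 = 16 ≡ 2 (mod 7).
    Then x = 45 + 72·2 = 189, valid modulo lcm(72, 7) = 504: x ≡ 189 (mod 504).
Verify: 189 mod 9 = 0 ✓, 189 mod 8 = 5 ✓, 189 mod 7 = 0 ✓.

x ≡ 189 (mod 504).


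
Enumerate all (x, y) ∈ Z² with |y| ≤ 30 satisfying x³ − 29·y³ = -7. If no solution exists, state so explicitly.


The equation is x³ - 29y³ = -7. For fixed y, x³ = 29·y³ − 7, so a solution requires the RHS to be a perfect cube.
Strategy: iterate y from -30 to 30, compute RHS = 29·y³ − 7, and check whether it is a (positive or negative) perfect cube.
Check small values of y:
  y = 0: RHS = -7 is not a perfect cube.
  y = 1: RHS = 22 is not a perfect cube.
  y = -1: RHS = -36 is not a perfect cube.
  y = 2: RHS = 225 is not a perfect cube.
  y = -2: RHS = -239 is not a perfect cube.
  y = 3: RHS = 776 is not a perfect cube.
  y = -3: RHS = -790 is not a perfect cube.
Continuing the search up to |y| = 30 finds no solutions either.
No (x, y) in the scanned range satisfies the equation.

No integer solutions with |y| ≤ 30.


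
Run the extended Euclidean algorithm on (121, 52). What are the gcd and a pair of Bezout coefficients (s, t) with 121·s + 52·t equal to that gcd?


Euclidean algorithm on (121, 52) — divide until remainder is 0:
  121 = 2 · 52 + 17
  52 = 3 · 17 + 1
  17 = 17 · 1 + 0
gcd(121, 52) = 1.
Track Bezout coefficients alongside the remainders: start with r₀ = 121 = a·1 + b·0 (s = 1, t = 0) and r₁ = 52 = a·0 + b·1 (s = 0, t = 1); each new remainder r_{k+1} = r_{k-1} − q_k·r_k inherits s_{k+1} = s_{k-1} − q_k·s_k, t_{k+1} = t_{k-1} − q_k·t_k, so r_k = a·s_k + b·t_k at every step:
  q = 2: r = 17, s = 1 − 2·0 = 1, t = 0 − 2·1 = -2  (check: 121·1 + 52·(-2) = 17)
  q = 3: r = 1, s = 0 − 3·1 = -3, t = 1 − 3·(-2) = 7  (check: 121·(-3) + 52·7 = 1)
The row with r = 1 (the gcd) gives the Bezout coefficients s = -3, t = 7.
Result: 121 · (-3) + 52 · (7) = 1.

gcd(121, 52) = 1; s = -3, t = 7 (check: 121·(-3) + 52·7 = 1).


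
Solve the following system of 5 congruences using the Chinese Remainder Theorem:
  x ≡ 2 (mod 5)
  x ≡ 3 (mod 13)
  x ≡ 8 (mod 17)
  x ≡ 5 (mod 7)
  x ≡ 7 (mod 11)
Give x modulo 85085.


Product of moduli M = 5 · 13 · 17 · 7 · 11 = 85085.
Merge one congruence at a time:
  Start: x ≡ 2 (mod 5).
  Combine with x ≡ 3 (mod 13); new modulus lcm = 65.
    Write x = 2 + 5·t and substitute into x ≡ 3 (mod 13): 5·t ≡ 3 − 2 = 1 (mod 13).
    The inverse of 5 mod 13 is 8 (since 5·8 = 40 = 3·13 + 1), so t ≡ 8·1 = 8 ≡ 8 (mod 13).
    Then x = 2 + 5·8 = 42, valid modulo lcm(5, 13) = 65: x ≡ 42 (mod 65).
  Combine with x ≡ 8 (mod 17); new modulus lcm = 1105.
    Write x = 42 + 65·t and substitute into x ≡ 8 (mod 17): 65·t ≡ 8 − 42 = -34 (mod 17).
    Reduce coefficients mod 17: 14·t ≡ 0 (mod 17).
    The inverse of 14 mod 17 is 11 (since 14·11 = 154 = 9·17 + 1), so t ≡ 11·0 = 0 ≡ 0 (mod 17).
    Then x = 42 + 65·0 = 42, valid modulo lcm(65, 17) = 1105: x ≡ 42 (mod 1105).
  Combine with x ≡ 5 (mod 7); new modulus lcm = 7735.
    Write x = 42 + 1105·t and substitute into x ≡ 5 (mod 7): 1105·t ≡ 5 − 42 = -37 (mod 7).
    Reduce coefficients mod 7: 6·t ≡ 5 (mod 7).
    The inverse of 6 mod 7 is 6 (since 6·6 = 36 = 5·7 + 1), so t ≡ 6·5 = 30 ≡ 2 (mod 7).
    Then x = 42 + 1105·2 = 2252, valid modulo lcm(1105, 7) = 7735: x ≡ 2252 (mod 7735).
  Combine with x ≡ 7 (mod 11); new modulus lcm = 85085.
    Write x = 2252 + 7735·t and substitute into x ≡ 7 (mod 11): 7735·t ≡ 7 − 2252 = -2245 (mod 11).
    Reduce coefficients mod 11: 2·t ≡ 10 (mod 11).
    The inverse of 2 mod 11 is 6 (since 2·6 = 12 = 1·11 + 1), so t ≡ 6·10 = 60 ≡ 5 (mod 11).
    Then x = 2252 + 7735·5 = 40927, valid modulo lcm(7735, 11) = 85085: x ≡ 40927 (mod 85085).
Verify against each original: 40927 mod 5 = 2, 40927 mod 13 = 3, 40927 mod 17 = 8, 40927 mod 7 = 5, 40927 mod 11 = 7.

x ≡ 40927 (mod 85085).


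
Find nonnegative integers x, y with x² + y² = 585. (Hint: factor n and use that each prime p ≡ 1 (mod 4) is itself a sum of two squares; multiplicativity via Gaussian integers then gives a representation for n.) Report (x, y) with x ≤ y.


Step 1: Factor n = 585 = 3^2 · 5 · 13.
Step 2: Check the mod-4 condition on each prime factor: 3 ≡ 3 (mod 4), exponent 2 (must be even); 5 ≡ 1 (mod 4), exponent 1; 13 ≡ 1 (mod 4), exponent 1.
All primes ≡ 3 (mod 4) appear to even exponent (or don't appear), so by the two-squares theorem n IS expressible as a sum of two squares.
Step 3: Build a representation. Group n = k² · m with k = 3 and m = 5 · 13 = 65 (a product of primes ≡ 1 (mod 4)); a representation of m scales to one of n via (k·x)² + (k·y)² = k²(x² + y²). Each prime p ≡ 1 (mod 4) is itself a sum of two squares; find a² by testing p − a² for a perfect square:
  5: 5 − 1² = 4 = 2² ⇒ 5 = 1² + 2².
  13: 13 − 1² = 12, 13 − 2² = 9 = 3² ⇒ 13 = 2² + 3².
  Combine using the Brahmagupta–Fibonacci identity (a² + b²)(c² + d²) = (ac − bd)² + (ad + bc)² = (ac + bd)² + (ad − bc)²:
  5 · 13 = 65: from (1² + 2²)(2² + 3²), take (1·2 − 2·3, 1·3 + 2·2) = (2 − 6, 3 + 4) = (-4, 7); dropping signs (only squares matter) gives (4, 7); check 4² + 7² = 16 + 49 = 65 ✓.
  Scale by k = 3: (3·4, 3·7) = (12, 21).
Step 4: Order so x ≤ y and verify: 12² + 21² = 144 + 441 = 585 = n. ✓

n = 585 = 12² + 21² (one valid representation with x ≤ y).


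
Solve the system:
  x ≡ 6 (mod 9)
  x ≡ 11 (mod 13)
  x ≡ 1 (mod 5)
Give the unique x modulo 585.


Moduli 9, 13, 5 are pairwise coprime; by CRT there is a unique solution modulo M = 9 · 13 · 5 = 585.
Solve pairwise, accumulating the modulus:
  Start with x ≡ 6 (mod 9).
  Combine with x ≡ 11 (mod 13): since gcd(9, 13) = 1, we get a unique residue mod 117.
    Write x = 6 + 9·t and substitute into x ≡ 11 (mod 13): 9·t ≡ 11 − 6 = 5 (mod 13).
    The inverse of 9 mod 13 is 3 (since 9·3 = 27 = 2·13 + 1), so t ≡ 3·5 = 15 ≡ 2 (mod 13).
    Then x = 6 + 9·2 = 24, valid modulo lcm(9, 13) = 117: x ≡ 24 (mod 117).
  Combine with x ≡ 1 (mod 5): since gcd(117, 5) = 1, we get a unique residue mod 585.
    Write x = 24 + 117·t and substitute into x ≡ 1 (mod 5): 117·t ≡ 1 − 24 = -23 (mod 5).
    Reduce coefficients mod 5: 2·t ≡ 2 (mod 5).
    The inverse of 2 mod 5 is 3 (since 2·3 = 6 = 1·5 + 1), so t ≡ 3·2 = 6 ≡ 1 (mod 5).
    Then x = 24 + 117·1 = 141, valid modulo lcm(117, 5) = 585: x ≡ 141 (mod 585).
Verify: 141 mod 9 = 6 ✓, 141 mod 13 = 11 ✓, 141 mod 5 = 1 ✓.

x ≡ 141 (mod 585).


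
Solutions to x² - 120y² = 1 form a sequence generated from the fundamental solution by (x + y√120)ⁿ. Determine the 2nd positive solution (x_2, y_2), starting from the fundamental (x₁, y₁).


Step 1: Find the fundamental solution (x₁, y₁) of x² - 120y² = 1.
  Expand √120 as a continued fraction. a₀ = ⌊√120⌋ = 10; iterate m_{k+1} = d_k·a_k − m_k, d_{k+1} = (120 − m_{k+1}²)/d_k, a_{k+1} = ⌊(a₀ + m_{k+1})/d_{k+1}⌋ (starting m₀ = 0, d₀ = 1), with convergents p_k = a_k·p_{k-1} + p_{k-2}, q_k = a_k·q_{k-1} + q_{k-2} (p₋₁ = 1, q₋₁ = 0):
  k = 0: a₀ = 10; p₀/q₀ = 10/1; p₀² − 120·q₀² = 100 − 120 = -20.
  k = 1: m = 10, d = 20, a = ⌊(10 + 10)/20⌋ = 1; p/q = (1·10 + 1)/(1·1 + 0) = 11/1; p² − 120·q² = 121 − 120 = 1.
  The first convergent with p² − 120·q² = 1 gives the fundamental solution (x₁, y₁) = (11, 1).
Step 2: Apply the recurrence (x_{n+1}, y_{n+1}) = (x₁x_n + 120y₁y_n, x₁y_n + y₁x_n) repeatedly.
  From (x_1, y_1) = (11, 1): x_2 = 11·11 + 120·1·1 = 241; y_2 = 11·1 + 1·11 = 22.
Step 3: Verify x_2² - 120·y_2² = 58081 - 58080 = 1 (should be 1). ✓

(x_1, y_1) = (11, 1); (x_2, y_2) = (241, 22).


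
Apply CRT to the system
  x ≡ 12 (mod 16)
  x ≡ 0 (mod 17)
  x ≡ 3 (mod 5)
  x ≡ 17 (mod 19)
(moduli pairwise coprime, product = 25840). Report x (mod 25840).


Product of moduli M = 16 · 17 · 5 · 19 = 25840.
Merge one congruence at a time:
  Start: x ≡ 12 (mod 16).
  Combine with x ≡ 0 (mod 17); new modulus lcm = 272.
    Write x = 12 + 16·t and substitute into x ≡ 0 (mod 17): 16·t ≡ 0 − 12 = -12 (mod 17).
    Reduce coefficients mod 17: 16·t ≡ 5 (mod 17).
    The inverse of 16 mod 17 is 16 (since 16·16 = 256 = 15·17 + 1), so t ≡ 16·5 = 80 ≡ 12 (mod 17).
    Then x = 12 + 16·12 = 204, valid modulo lcm(16, 17) = 272: x ≡ 204 (mod 272).
  Combine with x ≡ 3 (mod 5); new modulus lcm = 1360.
    Write x = 204 + 272·t and substitute into x ≡ 3 (mod 5): 272·t ≡ 3 − 204 = -201 (mod 5).
    Reduce coefficients mod 5: 2·t ≡ 4 (mod 5).
    The inverse of 2 mod 5 is 3 (since 2·3 = 6 = 1·5 + 1), so t ≡ 3·4 = 12 ≡ 2 (mod 5).
    Then x = 204 + 272·2 = 748, valid modulo lcm(272, 5) = 1360: x ≡ 748 (mod 1360).
  Combine with x ≡ 17 (mod 19); new modulus lcm = 25840.
    Write x = 748 + 1360·t and substitute into x ≡ 17 (mod 19): 1360·t ≡ 17 − 748 = -731 (mod 19).
    Reduce coefficients mod 19: 11·t ≡ 10 (mod 19).
    The inverse of 11 mod 19 is 7 (since 11·7 = 77 = 4·19 + 1), so t ≡ 7·10 = 70 ≡ 13 (mod 19).
    Then x = 748 + 1360·13 = 18428, valid modulo lcm(1360, 19) = 25840: x ≡ 18428 (mod 25840).
Verify against each original: 18428 mod 16 = 12, 18428 mod 17 = 0, 18428 mod 5 = 3, 18428 mod 19 = 17.

x ≡ 18428 (mod 25840).


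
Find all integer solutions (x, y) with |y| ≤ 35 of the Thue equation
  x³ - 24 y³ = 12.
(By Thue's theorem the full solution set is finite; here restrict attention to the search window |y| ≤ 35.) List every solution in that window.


The equation is x³ - 24y³ = 12. For fixed y, x³ = 24·y³ + 12, so a solution requires the RHS to be a perfect cube.
Strategy: iterate y from -35 to 35, compute RHS = 24·y³ + 12, and check whether it is a (positive or negative) perfect cube.
Check small values of y:
  y = 0: RHS = 12 is not a perfect cube.
  y = 1: RHS = 36 is not a perfect cube.
  y = -1: RHS = -12 is not a perfect cube.
  y = 2: RHS = 204 is not a perfect cube.
  y = -2: RHS = -180 is not a perfect cube.
  y = 3: RHS = 660 is not a perfect cube.
  y = -3: RHS = -636 is not a perfect cube.
Continuing the search up to |y| = 35 finds no solutions either.
No (x, y) in the scanned range satisfies the equation.

No integer solutions with |y| ≤ 35.
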